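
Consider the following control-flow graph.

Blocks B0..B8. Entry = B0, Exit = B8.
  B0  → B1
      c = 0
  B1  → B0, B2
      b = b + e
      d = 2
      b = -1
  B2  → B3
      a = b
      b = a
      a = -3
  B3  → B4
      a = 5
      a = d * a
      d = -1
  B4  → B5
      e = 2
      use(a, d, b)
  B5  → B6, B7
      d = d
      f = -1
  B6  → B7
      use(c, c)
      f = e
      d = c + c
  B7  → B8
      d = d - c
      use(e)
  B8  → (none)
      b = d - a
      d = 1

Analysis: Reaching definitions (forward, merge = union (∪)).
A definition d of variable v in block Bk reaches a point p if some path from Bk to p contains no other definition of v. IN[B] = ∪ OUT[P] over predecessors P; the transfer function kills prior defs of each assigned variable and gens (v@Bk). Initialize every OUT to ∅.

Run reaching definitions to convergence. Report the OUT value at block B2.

Per-block solution:
  B0:   IN={b@B1, c@B0, d@B1}   OUT={b@B1, c@B0, d@B1}
  B1:   IN={b@B1, c@B0, d@B1}   OUT={b@B1, c@B0, d@B1}
  B2:   IN={b@B1, c@B0, d@B1}   OUT={a@B2, b@B2, c@B0, d@B1}
  B3:   IN={a@B2, b@B2, c@B0, d@B1}   OUT={a@B3, b@B2, c@B0, d@B3}
  B4:   IN={a@B3, b@B2, c@B0, d@B3}   OUT={a@B3, b@B2, c@B0, d@B3, e@B4}
  B5:   IN={a@B3, b@B2, c@B0, d@B3, e@B4}   OUT={a@B3, b@B2, c@B0, d@B5, e@B4, f@B5}
  B6:   IN={a@B3, b@B2, c@B0, d@B5, e@B4, f@B5}   OUT={a@B3, b@B2, c@B0, d@B6, e@B4, f@B6}
  B7:   IN={a@B3, b@B2, c@B0, d@B5, d@B6, e@B4, f@B5, f@B6}   OUT={a@B3, b@B2, c@B0, d@B7, e@B4, f@B5, f@B6}
  B8:   IN={a@B3, b@B2, c@B0, d@B7, e@B4, f@B5, f@B6}   OUT={a@B3, b@B8, c@B0, d@B8, e@B4, f@B5, f@B6}

Merge at B2: IN[B2] = OUT[B1] = {b@B1, c@B0, d@B1}
Applying B2's transfer function to that IN value gives OUT[B2] (row B2 above).

Answer: {a@B2, b@B2, c@B0, d@B1}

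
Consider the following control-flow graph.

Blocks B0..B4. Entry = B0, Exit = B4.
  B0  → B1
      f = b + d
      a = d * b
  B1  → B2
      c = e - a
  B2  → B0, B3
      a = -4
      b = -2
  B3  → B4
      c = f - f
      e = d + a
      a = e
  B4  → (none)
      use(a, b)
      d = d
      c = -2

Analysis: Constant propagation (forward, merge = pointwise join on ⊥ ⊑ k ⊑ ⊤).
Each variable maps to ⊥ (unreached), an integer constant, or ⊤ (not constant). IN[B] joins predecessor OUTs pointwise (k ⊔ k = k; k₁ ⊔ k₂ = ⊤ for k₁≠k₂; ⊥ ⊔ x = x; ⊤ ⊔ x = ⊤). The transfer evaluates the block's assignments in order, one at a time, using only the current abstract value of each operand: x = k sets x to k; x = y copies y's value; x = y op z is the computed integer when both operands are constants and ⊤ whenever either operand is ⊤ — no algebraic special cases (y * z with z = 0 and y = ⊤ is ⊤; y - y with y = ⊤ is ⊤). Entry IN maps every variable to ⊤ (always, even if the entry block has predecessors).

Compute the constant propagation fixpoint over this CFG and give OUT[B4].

Answer: {a: ⊤, b: -2, c: -2, d: ⊤, e: ⊤, f: ⊤}

Derivation:
Per-block solution:
  B0:  IN=(all ⊤)  OUT=(all ⊤)
  B1:  IN=(all ⊤)  OUT=(all ⊤)
  B2:  IN=(all ⊤)  OUT={a:-4, b:-2; rest ⊤}
  B3:  IN={a:-4, b:-2; rest ⊤}  OUT={b:-2; rest ⊤}
  B4:  IN={b:-2; rest ⊤}  OUT={b:-2, c:-2; rest ⊤}

Merge at B4: IN[B4] = OUT[B3] = {a: ⊤, b: -2, c: ⊤, d: ⊤, e: ⊤, f: ⊤}
Applying B4's transfer function to that IN value gives OUT[B4] (row B4 above).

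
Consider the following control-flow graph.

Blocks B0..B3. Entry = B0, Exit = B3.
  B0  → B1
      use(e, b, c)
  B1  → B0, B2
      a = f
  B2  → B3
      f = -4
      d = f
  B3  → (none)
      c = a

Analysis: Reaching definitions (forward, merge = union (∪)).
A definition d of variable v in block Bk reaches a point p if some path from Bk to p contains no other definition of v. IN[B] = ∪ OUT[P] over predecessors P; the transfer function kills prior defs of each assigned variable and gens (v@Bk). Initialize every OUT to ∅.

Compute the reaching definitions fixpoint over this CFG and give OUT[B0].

Fixpoint table:
  B0:   IN={a@B1}   OUT={a@B1}
  B1:   IN={a@B1}   OUT={a@B1}
  B2:   IN={a@B1}   OUT={a@B1, d@B2, f@B2}
  B3:   IN={a@B1, d@B2, f@B2}   OUT={a@B1, c@B3, d@B2, f@B2}

Merge at B0 (entry node, so the boundary value {} is joined with the incoming edge(s)): IN[B0] = {} ⊔ OUT[B1] = {a@B1}
Applying B0's transfer function to that IN value gives OUT[B0] (row B0 above).

Answer: {a@B1}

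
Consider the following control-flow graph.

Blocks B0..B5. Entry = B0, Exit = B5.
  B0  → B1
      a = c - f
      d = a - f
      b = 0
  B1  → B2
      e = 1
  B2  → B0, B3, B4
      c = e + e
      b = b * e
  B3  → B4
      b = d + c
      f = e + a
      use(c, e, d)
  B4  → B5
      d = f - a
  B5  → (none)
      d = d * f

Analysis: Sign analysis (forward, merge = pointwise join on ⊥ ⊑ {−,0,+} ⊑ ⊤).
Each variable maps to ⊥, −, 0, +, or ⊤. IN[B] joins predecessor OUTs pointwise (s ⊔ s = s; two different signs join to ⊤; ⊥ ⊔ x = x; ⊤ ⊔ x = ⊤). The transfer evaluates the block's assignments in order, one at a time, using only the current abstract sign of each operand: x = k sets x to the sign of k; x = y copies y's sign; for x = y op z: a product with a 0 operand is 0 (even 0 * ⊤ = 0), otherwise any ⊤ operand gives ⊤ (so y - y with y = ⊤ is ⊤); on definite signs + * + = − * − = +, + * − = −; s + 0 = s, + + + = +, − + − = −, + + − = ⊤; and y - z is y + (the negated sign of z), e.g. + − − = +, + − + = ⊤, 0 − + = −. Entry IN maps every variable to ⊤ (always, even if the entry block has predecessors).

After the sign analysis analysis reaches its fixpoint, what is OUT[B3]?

Converged values:
  B0:  IN=(all ⊤)  OUT={b:0; rest ⊤}
  B1:  IN={b:0; rest ⊤}  OUT={b:0, e:+; rest ⊤}
  B2:  IN={b:0, e:+; rest ⊤}  OUT={b:0, c:+, e:+; rest ⊤}
  B3:  IN={b:0, c:+, e:+; rest ⊤}  OUT={c:+, e:+; rest ⊤}
  B4:  IN={c:+, e:+; rest ⊤}  OUT={c:+, e:+; rest ⊤}
  B5:  IN={c:+, e:+; rest ⊤}  OUT={c:+, e:+; rest ⊤}

Merge at B3: IN[B3] = OUT[B2] = {a: ⊤, b: 0, c: +, d: ⊤, e: +, f: ⊤}
Applying B3's transfer function to that IN value gives OUT[B3] (row B3 above).

Answer: {a: ⊤, b: ⊤, c: +, d: ⊤, e: +, f: ⊤}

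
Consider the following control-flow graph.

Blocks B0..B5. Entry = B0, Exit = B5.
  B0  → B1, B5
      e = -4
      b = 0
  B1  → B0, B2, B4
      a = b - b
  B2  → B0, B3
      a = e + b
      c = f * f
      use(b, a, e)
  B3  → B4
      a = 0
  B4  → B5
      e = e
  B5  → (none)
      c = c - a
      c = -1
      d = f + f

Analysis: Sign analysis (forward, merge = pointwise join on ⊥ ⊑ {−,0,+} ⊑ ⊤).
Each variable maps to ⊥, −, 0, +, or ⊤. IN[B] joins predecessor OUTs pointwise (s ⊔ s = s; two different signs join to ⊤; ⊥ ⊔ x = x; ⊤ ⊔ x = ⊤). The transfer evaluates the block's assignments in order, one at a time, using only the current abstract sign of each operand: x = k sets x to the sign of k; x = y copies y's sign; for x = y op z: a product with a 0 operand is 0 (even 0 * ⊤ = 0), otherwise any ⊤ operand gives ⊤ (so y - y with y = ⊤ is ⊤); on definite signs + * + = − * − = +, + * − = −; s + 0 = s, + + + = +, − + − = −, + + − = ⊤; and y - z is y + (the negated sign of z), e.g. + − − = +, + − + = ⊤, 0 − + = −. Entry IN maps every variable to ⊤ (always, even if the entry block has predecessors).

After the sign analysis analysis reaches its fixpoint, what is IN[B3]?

Answer: {a: -, b: 0, c: ⊤, d: ⊤, e: -, f: ⊤}

Trace:
Converged values:
  B0:   IN=(all ⊤)   OUT={b:0, e:-; rest ⊤}
  B1:   IN={b:0, e:-; rest ⊤}   OUT={a:0, b:0, e:-; rest ⊤}
  B2:   IN={a:0, b:0, e:-; rest ⊤}   OUT={a:-, b:0, e:-; rest ⊤}
  B3:   IN={a:-, b:0, e:-; rest ⊤}   OUT={a:0, b:0, e:-; rest ⊤}
  B4:   IN={a:0, b:0, e:-; rest ⊤}   OUT={a:0, b:0, e:-; rest ⊤}
  B5:   IN={b:0, e:-; rest ⊤}   OUT={b:0, c:-, e:-; rest ⊤}

Merge at B3: IN[B3] = OUT[B2] = {a: -, b: 0, c: ⊤, d: ⊤, e: -, f: ⊤}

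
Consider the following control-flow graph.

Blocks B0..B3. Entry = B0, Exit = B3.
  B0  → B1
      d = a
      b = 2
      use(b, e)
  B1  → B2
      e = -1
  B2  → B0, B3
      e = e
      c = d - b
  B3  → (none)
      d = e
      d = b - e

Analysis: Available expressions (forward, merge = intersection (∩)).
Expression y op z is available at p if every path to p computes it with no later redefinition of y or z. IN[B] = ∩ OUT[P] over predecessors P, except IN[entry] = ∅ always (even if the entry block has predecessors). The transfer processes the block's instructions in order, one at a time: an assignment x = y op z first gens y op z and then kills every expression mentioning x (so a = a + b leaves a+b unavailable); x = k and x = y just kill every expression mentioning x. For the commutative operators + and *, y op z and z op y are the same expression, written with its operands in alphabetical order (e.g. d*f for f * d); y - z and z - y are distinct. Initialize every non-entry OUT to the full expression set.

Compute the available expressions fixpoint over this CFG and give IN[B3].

Converged values:
  B0: | IN={} | OUT={}
  B1: | IN={} | OUT={}
  B2: | IN={} | OUT={d-b}
  B3: | IN={d-b} | OUT={b-e}

Merge at B3: IN[B3] = OUT[B2] = {d-b}

Answer: {d-b}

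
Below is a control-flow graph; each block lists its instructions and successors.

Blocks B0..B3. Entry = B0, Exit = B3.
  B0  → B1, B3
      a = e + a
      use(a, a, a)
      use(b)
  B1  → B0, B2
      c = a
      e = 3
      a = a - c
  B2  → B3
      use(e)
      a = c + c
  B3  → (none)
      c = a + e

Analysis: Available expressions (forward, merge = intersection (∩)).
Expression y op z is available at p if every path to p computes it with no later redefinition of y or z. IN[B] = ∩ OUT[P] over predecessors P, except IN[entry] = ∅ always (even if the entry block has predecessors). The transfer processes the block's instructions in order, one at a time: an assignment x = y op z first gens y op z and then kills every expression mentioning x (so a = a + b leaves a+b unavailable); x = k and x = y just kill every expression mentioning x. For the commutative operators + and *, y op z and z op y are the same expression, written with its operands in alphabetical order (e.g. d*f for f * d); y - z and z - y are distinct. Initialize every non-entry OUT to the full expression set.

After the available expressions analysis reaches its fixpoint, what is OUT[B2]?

Fixpoint table:
  B0: | IN={} | OUT={}
  B1: | IN={} | OUT={}
  B2: | IN={} | OUT={c+c}
  B3: | IN={} | OUT={a+e}

Merge at B2: IN[B2] = OUT[B1] = {}
Applying B2's transfer function to that IN value gives OUT[B2] (row B2 above).

Answer: {c+c}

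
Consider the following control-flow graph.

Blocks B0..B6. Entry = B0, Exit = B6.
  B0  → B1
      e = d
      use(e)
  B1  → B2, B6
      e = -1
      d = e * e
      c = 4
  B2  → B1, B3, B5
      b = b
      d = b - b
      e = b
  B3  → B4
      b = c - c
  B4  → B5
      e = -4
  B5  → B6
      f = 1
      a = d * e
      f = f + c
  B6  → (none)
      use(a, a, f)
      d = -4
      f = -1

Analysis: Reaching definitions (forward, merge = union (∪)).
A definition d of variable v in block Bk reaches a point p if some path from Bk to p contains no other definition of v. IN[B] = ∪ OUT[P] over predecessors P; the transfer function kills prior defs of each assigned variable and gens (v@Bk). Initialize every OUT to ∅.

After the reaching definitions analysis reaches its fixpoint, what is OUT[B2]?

Answer: {b@B2, c@B1, d@B2, e@B2}

Working:
Converged values:
  B0: | IN={} | OUT={e@B0}
  B1: | IN={b@B2, c@B1, d@B2, e@B0, e@B2} | OUT={b@B2, c@B1, d@B1, e@B1}
  B2: | IN={b@B2, c@B1, d@B1, e@B1} | OUT={b@B2, c@B1, d@B2, e@B2}
  B3: | IN={b@B2, c@B1, d@B2, e@B2} | OUT={b@B3, c@B1, d@B2, e@B2}
  B4: | IN={b@B3, c@B1, d@B2, e@B2} | OUT={b@B3, c@B1, d@B2, e@B4}
  B5: | IN={b@B2, b@B3, c@B1, d@B2, e@B2, e@B4} | OUT={a@B5, b@B2, b@B3, c@B1, d@B2, e@B2, e@B4, f@B5}
  B6: | IN={a@B5, b@B2, b@B3, c@B1, d@B1, d@B2, e@B1, e@B2, e@B4, f@B5} | OUT={a@B5, b@B2, b@B3, c@B1, d@B6, e@B1, e@B2, e@B4, f@B6}

Merge at B2: IN[B2] = OUT[B1] = {b@B2, c@B1, d@B1, e@B1}
Applying B2's transfer function to that IN value gives OUT[B2] (row B2 above).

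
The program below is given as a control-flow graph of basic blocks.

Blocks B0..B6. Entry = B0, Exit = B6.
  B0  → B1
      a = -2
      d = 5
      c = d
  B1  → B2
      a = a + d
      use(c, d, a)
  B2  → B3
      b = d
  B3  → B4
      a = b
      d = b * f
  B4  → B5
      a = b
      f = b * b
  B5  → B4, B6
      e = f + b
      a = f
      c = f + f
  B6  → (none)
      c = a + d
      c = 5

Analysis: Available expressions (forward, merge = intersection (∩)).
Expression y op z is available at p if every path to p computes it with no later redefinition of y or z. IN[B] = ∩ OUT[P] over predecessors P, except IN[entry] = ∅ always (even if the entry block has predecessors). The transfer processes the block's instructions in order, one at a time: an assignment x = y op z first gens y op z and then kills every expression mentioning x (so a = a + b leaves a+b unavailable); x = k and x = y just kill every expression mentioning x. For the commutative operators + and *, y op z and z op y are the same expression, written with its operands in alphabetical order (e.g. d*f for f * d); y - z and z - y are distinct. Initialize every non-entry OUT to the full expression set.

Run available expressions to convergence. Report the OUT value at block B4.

Answer: {b*b}

Derivation:
Converged values:
  B0:   IN={}   OUT={}
  B1:   IN={}   OUT={}
  B2:   IN={}   OUT={}
  B3:   IN={}   OUT={b*f}
  B4:   IN={}   OUT={b*b}
  B5:   IN={b*b}   OUT={b*b, b+f, f+f}
  B6:   IN={b*b, b+f, f+f}   OUT={a+d, b*b, b+f, f+f}

Merge at B4: IN[B4] = OUT[B3] ∩ OUT[B5] = {}
Applying B4's transfer function to that IN value gives OUT[B4] (row B4 above).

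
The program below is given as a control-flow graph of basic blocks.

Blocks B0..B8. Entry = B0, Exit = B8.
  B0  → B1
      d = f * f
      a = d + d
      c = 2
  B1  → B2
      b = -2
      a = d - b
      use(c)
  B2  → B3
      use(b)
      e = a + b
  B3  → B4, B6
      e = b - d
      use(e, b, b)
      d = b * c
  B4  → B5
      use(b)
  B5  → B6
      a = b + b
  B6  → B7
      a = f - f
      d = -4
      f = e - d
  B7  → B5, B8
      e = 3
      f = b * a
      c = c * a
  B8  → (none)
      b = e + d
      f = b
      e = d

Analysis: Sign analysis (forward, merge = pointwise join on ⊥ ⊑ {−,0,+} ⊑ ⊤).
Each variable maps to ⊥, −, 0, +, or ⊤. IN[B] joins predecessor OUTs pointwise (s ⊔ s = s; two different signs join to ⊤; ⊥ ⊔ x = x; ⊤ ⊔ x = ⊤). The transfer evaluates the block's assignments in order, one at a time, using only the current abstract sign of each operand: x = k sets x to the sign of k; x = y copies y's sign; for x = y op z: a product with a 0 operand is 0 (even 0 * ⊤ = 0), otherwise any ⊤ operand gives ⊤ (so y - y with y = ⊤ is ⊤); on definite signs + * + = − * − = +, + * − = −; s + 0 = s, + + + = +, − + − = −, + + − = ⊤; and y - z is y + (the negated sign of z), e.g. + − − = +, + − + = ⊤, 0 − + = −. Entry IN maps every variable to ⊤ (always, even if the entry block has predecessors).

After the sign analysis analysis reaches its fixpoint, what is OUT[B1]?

Answer: {a: ⊤, b: -, c: +, d: ⊤, e: ⊤, f: ⊤}

Working:
Fixpoint table:
  B0: | IN=(all ⊤) | OUT={c:+; rest ⊤}
  B1: | IN={c:+; rest ⊤} | OUT={b:-, c:+; rest ⊤}
  B2: | IN={b:-, c:+; rest ⊤} | OUT={b:-, c:+; rest ⊤}
  B3: | IN={b:-, c:+; rest ⊤} | OUT={b:-, c:+, d:-; rest ⊤}
  B4: | IN={b:-, c:+, d:-; rest ⊤} | OUT={b:-, c:+, d:-; rest ⊤}
  B5: | IN={b:-, d:-; rest ⊤} | OUT={a:-, b:-, d:-; rest ⊤}
  B6: | IN={b:-, d:-; rest ⊤} | OUT={b:-, d:-; rest ⊤}
  B7: | IN={b:-, d:-; rest ⊤} | OUT={b:-, d:-, e:+; rest ⊤}
  B8: | IN={b:-, d:-, e:+; rest ⊤} | OUT={d:-, e:-; rest ⊤}

Merge at B1: IN[B1] = OUT[B0] = {a: ⊤, b: ⊤, c: +, d: ⊤, e: ⊤, f: ⊤}
Applying B1's transfer function to that IN value gives OUT[B1] (row B1 above).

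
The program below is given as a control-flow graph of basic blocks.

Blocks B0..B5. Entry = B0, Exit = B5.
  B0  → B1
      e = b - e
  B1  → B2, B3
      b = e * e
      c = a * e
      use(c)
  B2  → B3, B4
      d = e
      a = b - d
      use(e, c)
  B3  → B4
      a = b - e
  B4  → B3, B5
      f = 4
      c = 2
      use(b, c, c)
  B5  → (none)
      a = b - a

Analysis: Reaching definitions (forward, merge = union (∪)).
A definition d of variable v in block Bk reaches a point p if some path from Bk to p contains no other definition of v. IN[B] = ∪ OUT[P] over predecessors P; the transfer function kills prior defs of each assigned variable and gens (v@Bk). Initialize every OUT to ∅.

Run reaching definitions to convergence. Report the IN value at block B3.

Answer: {a@B2, a@B3, b@B1, c@B1, c@B4, d@B2, e@B0, f@B4}

Trace:
Converged values:
  B0:  IN={}  OUT={e@B0}
  B1:  IN={e@B0}  OUT={b@B1, c@B1, e@B0}
  B2:  IN={b@B1, c@B1, e@B0}  OUT={a@B2, b@B1, c@B1, d@B2, e@B0}
  B3:  IN={a@B2, a@B3, b@B1, c@B1, c@B4, d@B2, e@B0, f@B4}  OUT={a@B3, b@B1, c@B1, c@B4, d@B2, e@B0, f@B4}
  B4:  IN={a@B2, a@B3, b@B1, c@B1, c@B4, d@B2, e@B0, f@B4}  OUT={a@B2, a@B3, b@B1, c@B4, d@B2, e@B0, f@B4}
  B5:  IN={a@B2, a@B3, b@B1, c@B4, d@B2, e@B0, f@B4}  OUT={a@B5, b@B1, c@B4, d@B2, e@B0, f@B4}

Merge at B3: IN[B3] = OUT[B1] ⊔ OUT[B2] ⊔ OUT[B4] = {a@B2, a@B3, b@B1, c@B1, c@B4, d@B2, e@B0, f@B4}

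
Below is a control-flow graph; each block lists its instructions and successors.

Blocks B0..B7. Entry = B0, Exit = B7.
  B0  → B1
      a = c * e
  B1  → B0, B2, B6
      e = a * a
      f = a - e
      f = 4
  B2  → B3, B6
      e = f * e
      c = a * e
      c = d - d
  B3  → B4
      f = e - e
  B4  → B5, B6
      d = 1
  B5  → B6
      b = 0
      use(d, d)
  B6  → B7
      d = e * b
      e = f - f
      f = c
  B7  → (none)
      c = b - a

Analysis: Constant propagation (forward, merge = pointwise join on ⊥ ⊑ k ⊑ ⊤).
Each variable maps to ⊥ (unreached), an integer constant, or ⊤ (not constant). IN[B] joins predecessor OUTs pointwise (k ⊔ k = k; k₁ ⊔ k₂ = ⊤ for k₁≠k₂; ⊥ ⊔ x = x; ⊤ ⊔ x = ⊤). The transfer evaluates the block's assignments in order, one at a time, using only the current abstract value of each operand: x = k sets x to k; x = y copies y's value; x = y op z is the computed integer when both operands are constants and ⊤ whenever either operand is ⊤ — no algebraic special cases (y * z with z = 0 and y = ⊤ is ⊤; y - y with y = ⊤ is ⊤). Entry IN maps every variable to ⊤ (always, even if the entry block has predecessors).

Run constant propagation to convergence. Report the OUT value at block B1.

Answer: {a: ⊤, b: ⊤, c: ⊤, d: ⊤, e: ⊤, f: 4}

Trace:
Converged values:
  B0: | IN=(all ⊤) | OUT=(all ⊤)
  B1: | IN=(all ⊤) | OUT={f:4; rest ⊤}
  B2: | IN={f:4; rest ⊤} | OUT={f:4; rest ⊤}
  B3: | IN={f:4; rest ⊤} | OUT=(all ⊤)
  B4: | IN=(all ⊤) | OUT={d:1; rest ⊤}
  B5: | IN={d:1; rest ⊤} | OUT={b:0, d:1; rest ⊤}
  B6: | IN=(all ⊤) | OUT=(all ⊤)
  B7: | IN=(all ⊤) | OUT=(all ⊤)

Merge at B1: IN[B1] = OUT[B0] = {a: ⊤, b: ⊤, c: ⊤, d: ⊤, e: ⊤, f: ⊤}
Applying B1's transfer function to that IN value gives OUT[B1] (row B1 above).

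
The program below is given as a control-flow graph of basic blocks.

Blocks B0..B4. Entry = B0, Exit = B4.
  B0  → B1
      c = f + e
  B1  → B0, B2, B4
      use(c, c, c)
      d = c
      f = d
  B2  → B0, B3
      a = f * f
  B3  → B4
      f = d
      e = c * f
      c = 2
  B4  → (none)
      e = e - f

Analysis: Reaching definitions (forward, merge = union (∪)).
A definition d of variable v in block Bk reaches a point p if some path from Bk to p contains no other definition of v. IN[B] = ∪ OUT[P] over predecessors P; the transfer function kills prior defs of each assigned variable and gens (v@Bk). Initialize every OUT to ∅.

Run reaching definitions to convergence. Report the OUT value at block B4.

Converged values:
  B0:  IN={a@B2, c@B0, d@B1, f@B1}  OUT={a@B2, c@B0, d@B1, f@B1}
  B1:  IN={a@B2, c@B0, d@B1, f@B1}  OUT={a@B2, c@B0, d@B1, f@B1}
  B2:  IN={a@B2, c@B0, d@B1, f@B1}  OUT={a@B2, c@B0, d@B1, f@B1}
  B3:  IN={a@B2, c@B0, d@B1, f@B1}  OUT={a@B2, c@B3, d@B1, e@B3, f@B3}
  B4:  IN={a@B2, c@B0, c@B3, d@B1, e@B3, f@B1, f@B3}  OUT={a@B2, c@B0, c@B3, d@B1, e@B4, f@B1, f@B3}

Merge at B4: IN[B4] = OUT[B1] ⊔ OUT[B3] = {a@B2, c@B0, c@B3, d@B1, e@B3, f@B1, f@B3}
Applying B4's transfer function to that IN value gives OUT[B4] (row B4 above).

Answer: {a@B2, c@B0, c@B3, d@B1, e@B4, f@B1, f@B3}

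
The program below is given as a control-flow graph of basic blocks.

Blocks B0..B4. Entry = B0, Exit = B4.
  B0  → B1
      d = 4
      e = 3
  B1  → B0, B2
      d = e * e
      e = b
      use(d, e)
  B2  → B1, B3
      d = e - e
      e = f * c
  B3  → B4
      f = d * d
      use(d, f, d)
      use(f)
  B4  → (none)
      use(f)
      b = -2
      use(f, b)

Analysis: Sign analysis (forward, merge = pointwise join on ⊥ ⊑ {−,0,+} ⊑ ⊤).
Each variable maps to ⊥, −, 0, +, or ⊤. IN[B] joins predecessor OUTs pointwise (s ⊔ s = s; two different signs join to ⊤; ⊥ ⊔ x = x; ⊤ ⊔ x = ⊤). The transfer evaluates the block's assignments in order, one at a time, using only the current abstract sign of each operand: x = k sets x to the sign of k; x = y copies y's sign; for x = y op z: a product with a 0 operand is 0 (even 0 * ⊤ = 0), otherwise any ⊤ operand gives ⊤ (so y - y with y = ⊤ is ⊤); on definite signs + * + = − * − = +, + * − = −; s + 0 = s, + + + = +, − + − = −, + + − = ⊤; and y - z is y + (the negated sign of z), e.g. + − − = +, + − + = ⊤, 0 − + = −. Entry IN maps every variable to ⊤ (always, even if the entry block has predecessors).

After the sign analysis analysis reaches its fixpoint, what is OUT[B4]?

Converged values:
  B0:   IN=(all ⊤)   OUT={d:+, e:+; rest ⊤}
  B1:   IN=(all ⊤)   OUT=(all ⊤)
  B2:   IN=(all ⊤)   OUT=(all ⊤)
  B3:   IN=(all ⊤)   OUT=(all ⊤)
  B4:   IN=(all ⊤)   OUT={b:-; rest ⊤}

Merge at B4: IN[B4] = OUT[B3] = {a: ⊤, b: ⊤, c: ⊤, d: ⊤, e: ⊤, f: ⊤}
Applying B4's transfer function to that IN value gives OUT[B4] (row B4 above).

Answer: {a: ⊤, b: -, c: ⊤, d: ⊤, e: ⊤, f: ⊤}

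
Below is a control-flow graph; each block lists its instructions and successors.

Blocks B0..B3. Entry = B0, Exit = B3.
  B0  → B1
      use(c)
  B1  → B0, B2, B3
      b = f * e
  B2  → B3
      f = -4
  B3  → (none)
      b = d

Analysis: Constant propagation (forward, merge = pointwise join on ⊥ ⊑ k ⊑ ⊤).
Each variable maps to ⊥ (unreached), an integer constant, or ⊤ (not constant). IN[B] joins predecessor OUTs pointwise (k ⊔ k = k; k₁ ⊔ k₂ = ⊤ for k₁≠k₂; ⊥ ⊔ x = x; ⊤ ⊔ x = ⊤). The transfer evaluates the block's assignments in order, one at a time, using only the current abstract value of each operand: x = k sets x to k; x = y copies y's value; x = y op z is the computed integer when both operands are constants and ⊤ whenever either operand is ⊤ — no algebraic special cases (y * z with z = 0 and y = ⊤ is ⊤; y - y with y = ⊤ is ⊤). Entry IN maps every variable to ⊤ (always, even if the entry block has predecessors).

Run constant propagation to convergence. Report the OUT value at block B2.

Fixpoint table:
  B0:   IN=(all ⊤)   OUT=(all ⊤)
  B1:   IN=(all ⊤)   OUT=(all ⊤)
  B2:   IN=(all ⊤)   OUT={f:-4; rest ⊤}
  B3:   IN=(all ⊤)   OUT=(all ⊤)

Merge at B2: IN[B2] = OUT[B1] = {a: ⊤, b: ⊤, c: ⊤, d: ⊤, e: ⊤, f: ⊤}
Applying B2's transfer function to that IN value gives OUT[B2] (row B2 above).

Answer: {a: ⊤, b: ⊤, c: ⊤, d: ⊤, e: ⊤, f: -4}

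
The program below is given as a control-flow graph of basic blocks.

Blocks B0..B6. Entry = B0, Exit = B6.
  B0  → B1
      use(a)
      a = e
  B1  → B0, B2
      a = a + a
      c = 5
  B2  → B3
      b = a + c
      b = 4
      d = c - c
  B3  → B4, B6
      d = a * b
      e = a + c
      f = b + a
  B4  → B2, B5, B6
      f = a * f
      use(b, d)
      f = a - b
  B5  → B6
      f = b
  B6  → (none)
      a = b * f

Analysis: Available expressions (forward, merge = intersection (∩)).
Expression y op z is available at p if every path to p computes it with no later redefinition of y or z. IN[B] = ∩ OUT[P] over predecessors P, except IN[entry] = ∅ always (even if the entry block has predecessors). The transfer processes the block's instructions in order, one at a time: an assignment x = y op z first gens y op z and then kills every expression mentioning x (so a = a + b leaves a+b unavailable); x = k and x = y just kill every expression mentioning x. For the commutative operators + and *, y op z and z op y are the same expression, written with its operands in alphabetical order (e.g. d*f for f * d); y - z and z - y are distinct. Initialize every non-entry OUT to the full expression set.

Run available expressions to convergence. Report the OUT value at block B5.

Answer: {a*b, a+b, a+c, a-b, c-c}

Derivation:
Fixpoint table:
  B0:   IN={}   OUT={}
  B1:   IN={}   OUT={}
  B2:   IN={}   OUT={a+c, c-c}
  B3:   IN={a+c, c-c}   OUT={a*b, a+b, a+c, c-c}
  B4:   IN={a*b, a+b, a+c, c-c}   OUT={a*b, a+b, a+c, a-b, c-c}
  B5:   IN={a*b, a+b, a+c, a-b, c-c}   OUT={a*b, a+b, a+c, a-b, c-c}
  B6:   IN={a*b, a+b, a+c, c-c}   OUT={b*f, c-c}

Merge at B5: IN[B5] = OUT[B4] = {a*b, a+b, a+c, a-b, c-c}
Applying B5's transfer function to that IN value gives OUT[B5] (row B5 above).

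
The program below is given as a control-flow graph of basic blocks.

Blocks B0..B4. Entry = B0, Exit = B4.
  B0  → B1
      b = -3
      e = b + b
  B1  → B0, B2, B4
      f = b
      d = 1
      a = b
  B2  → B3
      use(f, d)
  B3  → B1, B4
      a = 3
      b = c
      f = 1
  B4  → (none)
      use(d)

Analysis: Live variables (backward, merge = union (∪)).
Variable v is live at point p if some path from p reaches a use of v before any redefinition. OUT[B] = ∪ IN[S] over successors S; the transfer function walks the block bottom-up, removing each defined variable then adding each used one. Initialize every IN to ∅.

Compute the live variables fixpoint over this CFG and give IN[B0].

Answer: {c}

Derivation:
Per-block solution:
  B0:   IN={c}   OUT={b, c}
  B1:   IN={b, c}   OUT={c, d, f}
  B2:   IN={c, d, f}   OUT={c, d}
  B3:   IN={c, d}   OUT={b, c, d}
  B4:   IN={d}   OUT={}

Merge at B0: OUT[B0] = IN[B1] = {b, c}
Applying B0's transfer function to that OUT value gives IN[B0] (row B0 above).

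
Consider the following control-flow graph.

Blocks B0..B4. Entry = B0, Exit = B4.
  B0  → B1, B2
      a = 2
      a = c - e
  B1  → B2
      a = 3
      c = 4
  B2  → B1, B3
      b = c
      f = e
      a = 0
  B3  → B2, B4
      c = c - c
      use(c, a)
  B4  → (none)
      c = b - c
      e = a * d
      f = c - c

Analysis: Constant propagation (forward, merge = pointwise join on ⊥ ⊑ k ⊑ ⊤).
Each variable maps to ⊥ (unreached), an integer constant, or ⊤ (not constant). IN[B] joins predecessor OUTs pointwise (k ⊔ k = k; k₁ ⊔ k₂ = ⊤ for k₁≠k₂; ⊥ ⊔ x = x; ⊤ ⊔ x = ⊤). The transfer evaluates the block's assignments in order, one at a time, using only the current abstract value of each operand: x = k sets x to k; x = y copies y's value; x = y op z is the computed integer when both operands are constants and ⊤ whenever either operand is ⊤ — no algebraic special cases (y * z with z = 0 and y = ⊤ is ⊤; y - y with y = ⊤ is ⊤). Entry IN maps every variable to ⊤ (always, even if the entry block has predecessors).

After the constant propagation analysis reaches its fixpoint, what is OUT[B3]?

Answer: {a: 0, b: ⊤, c: ⊤, d: ⊤, e: ⊤, f: ⊤}

Trace:
Converged values:
  B0:  IN=(all ⊤)  OUT=(all ⊤)
  B1:  IN=(all ⊤)  OUT={a:3, c:4; rest ⊤}
  B2:  IN=(all ⊤)  OUT={a:0; rest ⊤}
  B3:  IN={a:0; rest ⊤}  OUT={a:0; rest ⊤}
  B4:  IN={a:0; rest ⊤}  OUT={a:0; rest ⊤}

Merge at B3: IN[B3] = OUT[B2] = {a: 0, b: ⊤, c: ⊤, d: ⊤, e: ⊤, f: ⊤}
Applying B3's transfer function to that IN value gives OUT[B3] (row B3 above).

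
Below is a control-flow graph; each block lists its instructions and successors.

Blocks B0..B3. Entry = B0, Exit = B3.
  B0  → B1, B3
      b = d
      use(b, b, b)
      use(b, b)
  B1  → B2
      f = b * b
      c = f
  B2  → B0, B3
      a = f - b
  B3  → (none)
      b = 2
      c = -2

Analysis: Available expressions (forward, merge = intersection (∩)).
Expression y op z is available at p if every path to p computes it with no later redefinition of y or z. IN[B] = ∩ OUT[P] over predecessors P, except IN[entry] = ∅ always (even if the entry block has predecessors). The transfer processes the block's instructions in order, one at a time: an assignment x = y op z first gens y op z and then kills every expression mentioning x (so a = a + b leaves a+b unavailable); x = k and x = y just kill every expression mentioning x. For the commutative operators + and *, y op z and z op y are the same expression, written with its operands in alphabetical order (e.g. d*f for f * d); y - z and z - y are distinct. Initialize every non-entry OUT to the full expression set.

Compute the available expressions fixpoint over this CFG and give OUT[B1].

Converged values:
  B0: | IN={} | OUT={}
  B1: | IN={} | OUT={b*b}
  B2: | IN={b*b} | OUT={b*b, f-b}
  B3: | IN={} | OUT={}

Merge at B1: IN[B1] = OUT[B0] = {}
Applying B1's transfer function to that IN value gives OUT[B1] (row B1 above).

Answer: {b*b}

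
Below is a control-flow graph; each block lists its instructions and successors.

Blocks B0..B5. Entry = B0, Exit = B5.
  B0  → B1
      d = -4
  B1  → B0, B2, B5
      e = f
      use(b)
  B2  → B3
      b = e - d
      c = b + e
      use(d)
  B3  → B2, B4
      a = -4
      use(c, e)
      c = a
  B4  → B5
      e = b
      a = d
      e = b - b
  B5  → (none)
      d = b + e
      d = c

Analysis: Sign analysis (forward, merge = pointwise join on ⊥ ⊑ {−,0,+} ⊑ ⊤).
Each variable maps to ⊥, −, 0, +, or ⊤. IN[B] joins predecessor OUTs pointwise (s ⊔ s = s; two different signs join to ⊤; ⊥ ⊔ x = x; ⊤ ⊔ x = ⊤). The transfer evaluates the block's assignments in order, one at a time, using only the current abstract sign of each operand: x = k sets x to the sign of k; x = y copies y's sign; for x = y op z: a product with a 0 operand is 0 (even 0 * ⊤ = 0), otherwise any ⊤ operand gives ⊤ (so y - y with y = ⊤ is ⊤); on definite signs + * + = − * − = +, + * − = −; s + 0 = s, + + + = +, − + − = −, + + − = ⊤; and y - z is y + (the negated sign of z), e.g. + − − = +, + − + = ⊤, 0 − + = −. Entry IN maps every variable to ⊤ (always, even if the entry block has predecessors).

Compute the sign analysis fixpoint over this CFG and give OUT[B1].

Fixpoint table:
  B0:   IN=(all ⊤)   OUT={d:-; rest ⊤}
  B1:   IN={d:-; rest ⊤}   OUT={d:-; rest ⊤}
  B2:   IN={d:-; rest ⊤}   OUT={d:-; rest ⊤}
  B3:   IN={d:-; rest ⊤}   OUT={a:-, c:-, d:-; rest ⊤}
  B4:   IN={a:-, c:-, d:-; rest ⊤}   OUT={a:-, c:-, d:-; rest ⊤}
  B5:   IN={d:-; rest ⊤}   OUT=(all ⊤)

Merge at B1: IN[B1] = OUT[B0] = {a: ⊤, b: ⊤, c: ⊤, d: -, e: ⊤, f: ⊤}
Applying B1's transfer function to that IN value gives OUT[B1] (row B1 above).

Answer: {a: ⊤, b: ⊤, c: ⊤, d: -, e: ⊤, f: ⊤}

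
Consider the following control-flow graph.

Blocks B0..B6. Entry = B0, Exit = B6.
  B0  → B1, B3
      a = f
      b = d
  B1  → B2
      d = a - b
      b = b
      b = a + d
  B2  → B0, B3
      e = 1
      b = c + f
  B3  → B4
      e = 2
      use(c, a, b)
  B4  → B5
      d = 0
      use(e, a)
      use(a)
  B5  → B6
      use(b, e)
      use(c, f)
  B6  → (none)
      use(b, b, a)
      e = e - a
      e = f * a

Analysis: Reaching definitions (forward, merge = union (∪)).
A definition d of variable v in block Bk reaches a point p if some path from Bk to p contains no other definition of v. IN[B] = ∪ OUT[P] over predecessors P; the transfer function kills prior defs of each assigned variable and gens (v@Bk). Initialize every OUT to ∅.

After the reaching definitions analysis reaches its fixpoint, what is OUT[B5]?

Fixpoint table:
  B0: | IN={a@B0, b@B2, d@B1, e@B2} | OUT={a@B0, b@B0, d@B1, e@B2}
  B1: | IN={a@B0, b@B0, d@B1, e@B2} | OUT={a@B0, b@B1, d@B1, e@B2}
  B2: | IN={a@B0, b@B1, d@B1, e@B2} | OUT={a@B0, b@B2, d@B1, e@B2}
  B3: | IN={a@B0, b@B0, b@B2, d@B1, e@B2} | OUT={a@B0, b@B0, b@B2, d@B1, e@B3}
  B4: | IN={a@B0, b@B0, b@B2, d@B1, e@B3} | OUT={a@B0, b@B0, b@B2, d@B4, e@B3}
  B5: | IN={a@B0, b@B0, b@B2, d@B4, e@B3} | OUT={a@B0, b@B0, b@B2, d@B4, e@B3}
  B6: | IN={a@B0, b@B0, b@B2, d@B4, e@B3} | OUT={a@B0, b@B0, b@B2, d@B4, e@B6}

Merge at B5: IN[B5] = OUT[B4] = {a@B0, b@B0, b@B2, d@B4, e@B3}
Applying B5's transfer function to that IN value gives OUT[B5] (row B5 above).

Answer: {a@B0, b@B0, b@B2, d@B4, e@B3}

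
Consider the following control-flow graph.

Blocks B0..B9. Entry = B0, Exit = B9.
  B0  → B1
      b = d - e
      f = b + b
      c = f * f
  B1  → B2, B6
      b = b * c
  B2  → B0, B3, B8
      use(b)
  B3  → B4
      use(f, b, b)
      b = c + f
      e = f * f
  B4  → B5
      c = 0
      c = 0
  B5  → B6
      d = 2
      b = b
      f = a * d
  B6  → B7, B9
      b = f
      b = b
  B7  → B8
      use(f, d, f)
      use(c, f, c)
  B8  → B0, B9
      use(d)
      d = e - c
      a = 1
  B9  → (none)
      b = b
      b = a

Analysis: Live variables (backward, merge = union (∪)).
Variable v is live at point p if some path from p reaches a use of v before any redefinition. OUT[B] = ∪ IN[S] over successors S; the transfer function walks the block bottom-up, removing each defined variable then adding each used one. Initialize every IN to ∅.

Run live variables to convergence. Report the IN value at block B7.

Answer: {b, c, d, e, f}

Derivation:
Fixpoint table:
  B0:  IN={a, d, e}  OUT={a, b, c, d, e, f}
  B1:  IN={a, b, c, d, e, f}  OUT={a, b, c, d, e, f}
  B2:  IN={a, b, c, d, e, f}  OUT={a, b, c, d, e, f}
  B3:  IN={a, b, c, f}  OUT={a, b, e}
  B4:  IN={a, b, e}  OUT={a, b, c, e}
  B5:  IN={a, b, c, e}  OUT={a, c, d, e, f}
  B6:  IN={a, c, d, e, f}  OUT={a, b, c, d, e, f}
  B7:  IN={b, c, d, e, f}  OUT={b, c, d, e}
  B8:  IN={b, c, d, e}  OUT={a, b, d, e}
  B9:  IN={a, b}  OUT={}

Merge at B7: OUT[B7] = IN[B8] = {b, c, d, e}
Applying B7's transfer function to that OUT value gives IN[B7] (row B7 above).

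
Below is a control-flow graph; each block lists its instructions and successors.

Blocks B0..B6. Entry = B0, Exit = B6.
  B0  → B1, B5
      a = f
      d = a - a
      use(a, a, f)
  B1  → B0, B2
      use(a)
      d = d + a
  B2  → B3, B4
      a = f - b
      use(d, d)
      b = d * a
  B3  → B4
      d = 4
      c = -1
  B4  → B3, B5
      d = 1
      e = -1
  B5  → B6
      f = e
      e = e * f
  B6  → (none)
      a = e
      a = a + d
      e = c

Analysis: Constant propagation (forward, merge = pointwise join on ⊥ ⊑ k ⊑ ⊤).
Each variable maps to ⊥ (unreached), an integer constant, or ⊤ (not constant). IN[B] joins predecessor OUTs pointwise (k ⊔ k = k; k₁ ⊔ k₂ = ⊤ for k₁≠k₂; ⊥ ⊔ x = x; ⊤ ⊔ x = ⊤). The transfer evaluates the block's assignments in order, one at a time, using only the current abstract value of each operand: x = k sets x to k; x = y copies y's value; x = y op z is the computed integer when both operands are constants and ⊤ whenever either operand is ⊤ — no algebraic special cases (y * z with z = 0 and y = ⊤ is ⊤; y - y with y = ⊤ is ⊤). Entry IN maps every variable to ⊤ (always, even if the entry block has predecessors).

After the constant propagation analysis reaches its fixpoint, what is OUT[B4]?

Answer: {a: ⊤, b: ⊤, c: ⊤, d: 1, e: -1, f: ⊤}

Trace:
Per-block solution:
  B0:   IN=(all ⊤)   OUT=(all ⊤)
  B1:   IN=(all ⊤)   OUT=(all ⊤)
  B2:   IN=(all ⊤)   OUT=(all ⊤)
  B3:   IN=(all ⊤)   OUT={c:-1, d:4; rest ⊤}
  B4:   IN=(all ⊤)   OUT={d:1, e:-1; rest ⊤}
  B5:   IN=(all ⊤)   OUT=(all ⊤)
  B6:   IN=(all ⊤)   OUT=(all ⊤)

Merge at B4: IN[B4] = OUT[B2] ⊔ OUT[B3] = {a: ⊤, b: ⊤, c: ⊤, d: ⊤, e: ⊤, f: ⊤}
Applying B4's transfer function to that IN value gives OUT[B4] (row B4 above).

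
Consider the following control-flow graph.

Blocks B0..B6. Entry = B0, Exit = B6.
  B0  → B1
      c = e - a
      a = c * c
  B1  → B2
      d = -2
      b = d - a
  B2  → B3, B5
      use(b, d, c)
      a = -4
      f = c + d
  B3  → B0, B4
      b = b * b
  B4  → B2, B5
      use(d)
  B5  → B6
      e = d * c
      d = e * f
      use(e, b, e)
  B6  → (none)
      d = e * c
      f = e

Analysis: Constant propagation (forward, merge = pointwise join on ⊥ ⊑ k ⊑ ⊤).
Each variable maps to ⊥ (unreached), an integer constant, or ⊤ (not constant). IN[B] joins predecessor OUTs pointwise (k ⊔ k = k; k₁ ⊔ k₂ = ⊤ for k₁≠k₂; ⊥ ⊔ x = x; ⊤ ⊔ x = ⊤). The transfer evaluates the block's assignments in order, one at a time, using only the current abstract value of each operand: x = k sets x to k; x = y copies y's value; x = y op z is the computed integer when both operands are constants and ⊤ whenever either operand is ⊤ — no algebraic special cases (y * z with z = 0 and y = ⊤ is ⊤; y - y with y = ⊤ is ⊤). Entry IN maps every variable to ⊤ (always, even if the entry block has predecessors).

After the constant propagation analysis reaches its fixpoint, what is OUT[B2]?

Converged values:
  B0:   IN=(all ⊤)   OUT=(all ⊤)
  B1:   IN=(all ⊤)   OUT={d:-2; rest ⊤}
  B2:   IN={d:-2; rest ⊤}   OUT={a:-4, d:-2; rest ⊤}
  B3:   IN={a:-4, d:-2; rest ⊤}   OUT={a:-4, d:-2; rest ⊤}
  B4:   IN={a:-4, d:-2; rest ⊤}   OUT={a:-4, d:-2; rest ⊤}
  B5:   IN={a:-4, d:-2; rest ⊤}   OUT={a:-4; rest ⊤}
  B6:   IN={a:-4; rest ⊤}   OUT={a:-4; rest ⊤}

Merge at B2: IN[B2] = OUT[B1] ⊔ OUT[B4] = {a: ⊤, b: ⊤, c: ⊤, d: -2, e: ⊤, f: ⊤}
Applying B2's transfer function to that IN value gives OUT[B2] (row B2 above).

Answer: {a: -4, b: ⊤, c: ⊤, d: -2, e: ⊤, f: ⊤}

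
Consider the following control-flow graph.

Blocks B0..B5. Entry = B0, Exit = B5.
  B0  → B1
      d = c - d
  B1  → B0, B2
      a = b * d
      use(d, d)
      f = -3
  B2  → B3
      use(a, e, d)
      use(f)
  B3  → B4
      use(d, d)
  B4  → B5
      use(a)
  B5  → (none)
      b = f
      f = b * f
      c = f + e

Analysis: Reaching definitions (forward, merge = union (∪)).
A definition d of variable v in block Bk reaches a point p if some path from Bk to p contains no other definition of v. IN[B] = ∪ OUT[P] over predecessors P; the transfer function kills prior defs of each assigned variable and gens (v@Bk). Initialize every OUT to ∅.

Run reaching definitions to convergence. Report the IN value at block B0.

Converged values:
  B0:  IN={a@B1, d@B0, f@B1}  OUT={a@B1, d@B0, f@B1}
  B1:  IN={a@B1, d@B0, f@B1}  OUT={a@B1, d@B0, f@B1}
  B2:  IN={a@B1, d@B0, f@B1}  OUT={a@B1, d@B0, f@B1}
  B3:  IN={a@B1, d@B0, f@B1}  OUT={a@B1, d@B0, f@B1}
  B4:  IN={a@B1, d@B0, f@B1}  OUT={a@B1, d@B0, f@B1}
  B5:  IN={a@B1, d@B0, f@B1}  OUT={a@B1, b@B5, c@B5, d@B0, f@B5}

Merge at B0 (entry node, so the boundary value {} is joined with the incoming edge(s)): IN[B0] = {} ⊔ OUT[B1] = {a@B1, d@B0, f@B1}

Answer: {a@B1, d@B0, f@B1}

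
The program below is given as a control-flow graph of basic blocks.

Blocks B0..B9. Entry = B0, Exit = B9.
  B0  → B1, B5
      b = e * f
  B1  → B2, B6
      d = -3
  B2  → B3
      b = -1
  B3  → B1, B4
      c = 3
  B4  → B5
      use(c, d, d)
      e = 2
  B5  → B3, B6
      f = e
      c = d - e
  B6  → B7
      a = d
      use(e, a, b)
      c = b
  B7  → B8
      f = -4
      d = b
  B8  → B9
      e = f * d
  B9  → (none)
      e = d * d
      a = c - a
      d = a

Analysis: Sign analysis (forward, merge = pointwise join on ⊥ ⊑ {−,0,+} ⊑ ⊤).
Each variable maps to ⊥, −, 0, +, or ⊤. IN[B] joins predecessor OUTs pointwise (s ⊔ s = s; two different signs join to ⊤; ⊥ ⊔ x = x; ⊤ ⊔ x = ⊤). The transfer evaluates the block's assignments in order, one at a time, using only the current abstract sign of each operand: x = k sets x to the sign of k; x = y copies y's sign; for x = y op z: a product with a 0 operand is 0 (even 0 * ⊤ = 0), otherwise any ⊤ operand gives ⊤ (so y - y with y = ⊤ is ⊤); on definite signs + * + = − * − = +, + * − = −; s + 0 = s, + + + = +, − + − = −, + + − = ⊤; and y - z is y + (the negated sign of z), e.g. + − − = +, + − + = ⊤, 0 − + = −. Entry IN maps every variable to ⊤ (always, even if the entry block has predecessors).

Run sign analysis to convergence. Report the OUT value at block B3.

Converged values:
  B0:  IN=(all ⊤)  OUT=(all ⊤)
  B1:  IN=(all ⊤)  OUT={d:-; rest ⊤}
  B2:  IN={d:-; rest ⊤}  OUT={b:-, d:-; rest ⊤}
  B3:  IN=(all ⊤)  OUT={c:+; rest ⊤}
  B4:  IN={c:+; rest ⊤}  OUT={c:+, e:+; rest ⊤}
  B5:  IN=(all ⊤)  OUT=(all ⊤)
  B6:  IN=(all ⊤)  OUT=(all ⊤)
  B7:  IN=(all ⊤)  OUT={f:-; rest ⊤}
  B8:  IN={f:-; rest ⊤}  OUT={f:-; rest ⊤}
  B9:  IN={f:-; rest ⊤}  OUT={f:-; rest ⊤}

Merge at B3: IN[B3] = OUT[B2] ⊔ OUT[B5] = {a: ⊤, b: ⊤, c: ⊤, d: ⊤, e: ⊤, f: ⊤}
Applying B3's transfer function to that IN value gives OUT[B3] (row B3 above).

Answer: {a: ⊤, b: ⊤, c: +, d: ⊤, e: ⊤, f: ⊤}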